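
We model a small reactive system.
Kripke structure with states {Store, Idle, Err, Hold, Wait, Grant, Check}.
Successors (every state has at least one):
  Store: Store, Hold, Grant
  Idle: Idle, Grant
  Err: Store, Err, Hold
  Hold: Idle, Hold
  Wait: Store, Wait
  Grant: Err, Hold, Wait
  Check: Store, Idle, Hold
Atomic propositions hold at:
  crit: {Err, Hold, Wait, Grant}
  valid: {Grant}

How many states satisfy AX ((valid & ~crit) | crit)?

1

Sat(~crit) = {Store, Idle, Check}
Sat(valid & ~crit) = ∅
Sat((valid & ~crit) | crit) = {Err, Hold, Wait, Grant}
Sat(AX ((valid & ~crit) | crit)) = {s : every successor in {Err, Hold, Wait, Grant}} = {Grant}
|Sat(AX ((valid & ~crit) | crit))| = |{Grant}| = 1.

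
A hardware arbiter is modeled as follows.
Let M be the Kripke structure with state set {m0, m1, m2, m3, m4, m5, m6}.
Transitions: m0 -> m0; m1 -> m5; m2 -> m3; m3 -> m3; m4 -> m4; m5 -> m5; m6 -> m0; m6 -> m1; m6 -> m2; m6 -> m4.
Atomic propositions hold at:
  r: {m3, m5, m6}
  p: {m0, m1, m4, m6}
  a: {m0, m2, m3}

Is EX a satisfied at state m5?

No

Sat(EX a) = {s : some successor in {m0, m2, m3}} = {m0, m2, m3, m6}
m5 ∉ Sat(EX a) = {m0, m2, m3, m6}, so the formula does not hold at m5.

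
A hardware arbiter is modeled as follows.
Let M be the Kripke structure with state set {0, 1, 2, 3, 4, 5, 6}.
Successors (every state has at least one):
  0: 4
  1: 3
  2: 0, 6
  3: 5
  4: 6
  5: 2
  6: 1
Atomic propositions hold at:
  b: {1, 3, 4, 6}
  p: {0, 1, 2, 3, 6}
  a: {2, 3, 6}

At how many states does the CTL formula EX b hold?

5

Sat(EX b) = {s : some successor in {1, 3, 4, 6}} = {0, 1, 2, 4, 6}
|Sat(EX b)| = |{0, 1, 2, 4, 6}| = 5.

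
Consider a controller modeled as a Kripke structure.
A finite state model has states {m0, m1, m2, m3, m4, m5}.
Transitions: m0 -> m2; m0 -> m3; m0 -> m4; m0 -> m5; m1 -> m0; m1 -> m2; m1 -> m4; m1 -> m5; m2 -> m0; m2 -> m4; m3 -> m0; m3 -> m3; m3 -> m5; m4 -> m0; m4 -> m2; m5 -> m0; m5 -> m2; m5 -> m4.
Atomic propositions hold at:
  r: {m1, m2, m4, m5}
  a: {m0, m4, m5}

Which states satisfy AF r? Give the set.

AF r: least fixpoint, start Z0 = {m1, m2, m4, m5}, add states with every successor in Z. Already a fixed point.
Sat(AF r) = {m1, m2, m4, m5}

{m1, m2, m4, m5}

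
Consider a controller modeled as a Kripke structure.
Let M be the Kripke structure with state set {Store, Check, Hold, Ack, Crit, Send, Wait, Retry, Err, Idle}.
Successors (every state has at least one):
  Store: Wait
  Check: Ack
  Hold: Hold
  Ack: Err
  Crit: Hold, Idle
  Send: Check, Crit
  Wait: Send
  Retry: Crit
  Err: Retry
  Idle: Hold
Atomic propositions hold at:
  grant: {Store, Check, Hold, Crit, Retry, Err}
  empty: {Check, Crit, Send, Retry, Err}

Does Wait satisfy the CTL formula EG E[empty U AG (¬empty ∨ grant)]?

No

Sat(¬empty) = {Store, Hold, Ack, Wait, Idle}
Sat(¬empty ∨ grant) = {Store, Check, Hold, Ack, Crit, Wait, Retry, Err, Idle}
AG (¬empty ∨ grant): greatest fixpoint, start Z0 = {Store, Check, Hold, Ack, Crit, Wait, Retry, Err, Idle}, keep only states in Sat with every successor in Z. Z1 = {Store, Check, Hold, Ack, Crit, Retry, Err, Idle}; Z2 = {Check, Hold, Ack, Crit, Retry, Err, Idle}; fixed.
Sat(AG (¬empty ∨ grant)) = {Check, Hold, Ack, Crit, Retry, Err, Idle}
E[empty U AG (¬empty ∨ grant)]: least fixpoint, start Z0 = Sat(AG (¬empty ∨ grant)) = {Check, Hold, Ack, Crit, Retry, Err, Idle}, add states in Sat(empty) with some successor in Z. Z1 = {Check, Hold, Ack, Crit, Send, Retry, Err, Idle}; fixed.
Sat(E[empty U AG (¬empty ∨ grant)]) = {Check, Hold, Ack, Crit, Send, Retry, Err, Idle}
EG E[empty U AG (¬empty ∨ grant)]: greatest fixpoint, start Z0 = {Check, Hold, Ack, Crit, Send, Retry, Err, Idle}, keep only states in Sat with some successor in Z. Already a fixed point.
Sat(EG E[empty U AG (¬empty ∨ grant)]) = {Check, Hold, Ack, Crit, Send, Retry, Err, Idle}
Wait ∉ Sat(EG E[empty U AG (¬empty ∨ grant)]) = {Check, Hold, Ack, Crit, Send, Retry, Err, Idle}, so the formula does not hold at Wait.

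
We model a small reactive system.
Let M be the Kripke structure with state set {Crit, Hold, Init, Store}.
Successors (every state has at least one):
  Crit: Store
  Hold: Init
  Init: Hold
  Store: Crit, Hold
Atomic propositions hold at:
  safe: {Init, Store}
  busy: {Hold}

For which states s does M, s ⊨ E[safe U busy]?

E[safe U busy]: least fixpoint, start Z0 = Sat(busy) = {Hold}, add states in Sat(safe) with some successor in Z. Z1 = {Hold, Init, Store}; fixed.
Sat(E[safe U busy]) = {Hold, Init, Store}

{Hold, Init, Store}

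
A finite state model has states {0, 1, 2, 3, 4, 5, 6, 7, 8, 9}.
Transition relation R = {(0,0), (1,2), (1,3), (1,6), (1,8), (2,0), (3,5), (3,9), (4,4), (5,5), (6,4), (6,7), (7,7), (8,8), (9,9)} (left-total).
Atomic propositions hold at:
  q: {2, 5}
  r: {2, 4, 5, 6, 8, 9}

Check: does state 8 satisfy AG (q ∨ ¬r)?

No

Sat(¬r) = {0, 1, 3, 7}
Sat(q ∨ ¬r) = {0, 1, 2, 3, 5, 7}
AG (q ∨ ¬r): greatest fixpoint, start Z0 = {0, 1, 2, 3, 5, 7}, keep only states in Sat with every successor in Z. Z1 = {0, 2, 5, 7}; fixed.
Sat(AG (q ∨ ¬r)) = {0, 2, 5, 7}
8 ∉ Sat(AG (q ∨ ¬r)) = {0, 2, 5, 7}, so the formula does not hold at 8.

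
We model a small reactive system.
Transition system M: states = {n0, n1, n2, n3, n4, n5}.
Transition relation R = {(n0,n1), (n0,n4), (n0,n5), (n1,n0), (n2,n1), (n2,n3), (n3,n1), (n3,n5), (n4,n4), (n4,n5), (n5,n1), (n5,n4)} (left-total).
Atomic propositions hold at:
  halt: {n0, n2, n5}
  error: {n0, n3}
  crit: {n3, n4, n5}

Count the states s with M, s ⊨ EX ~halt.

Sat(~halt) = {n1, n3, n4}
Sat(EX ~halt) = {s : some successor in {n1, n3, n4}} = {n0, n2, n3, n4, n5}
|Sat(EX ~halt)| = |{n0, n2, n3, n4, n5}| = 5.

5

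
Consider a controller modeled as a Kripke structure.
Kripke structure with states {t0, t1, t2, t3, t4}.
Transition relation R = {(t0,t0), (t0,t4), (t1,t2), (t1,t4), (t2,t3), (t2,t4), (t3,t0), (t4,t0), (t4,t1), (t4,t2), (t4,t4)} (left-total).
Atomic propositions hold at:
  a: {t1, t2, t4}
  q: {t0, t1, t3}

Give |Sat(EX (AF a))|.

4

AF a: least fixpoint, start Z0 = {t1, t2, t4}, add states with every successor in Z. Already a fixed point.
Sat(AF a) = {t1, t2, t4}
Sat(EX (AF a)) = {s : some successor in {t1, t2, t4}} = {t0, t1, t2, t4}
|Sat(EX (AF a))| = |{t0, t1, t2, t4}| = 4.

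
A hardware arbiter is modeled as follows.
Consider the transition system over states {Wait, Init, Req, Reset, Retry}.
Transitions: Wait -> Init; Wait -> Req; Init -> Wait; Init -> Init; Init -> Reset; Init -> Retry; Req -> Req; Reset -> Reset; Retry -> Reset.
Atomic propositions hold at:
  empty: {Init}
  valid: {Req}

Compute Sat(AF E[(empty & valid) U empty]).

Sat(empty & valid) = ∅
E[(empty & valid) U empty]: least fixpoint, start Z0 = Sat(empty) = {Init}, add states in Sat(empty & valid) with some successor in Z. Already a fixed point.
Sat(E[(empty & valid) U empty]) = {Init}
AF E[(empty & valid) U empty]: least fixpoint, start Z0 = {Init}, add states with every successor in Z. Already a fixed point.
Sat(AF E[(empty & valid) U empty]) = {Init}

{Init}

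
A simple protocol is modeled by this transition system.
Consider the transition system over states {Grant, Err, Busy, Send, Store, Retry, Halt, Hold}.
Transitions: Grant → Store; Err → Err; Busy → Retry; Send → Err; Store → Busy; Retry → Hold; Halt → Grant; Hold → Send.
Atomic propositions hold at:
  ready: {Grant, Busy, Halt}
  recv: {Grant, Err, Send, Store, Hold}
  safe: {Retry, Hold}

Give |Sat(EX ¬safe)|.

6

Sat(¬safe) = {Grant, Err, Busy, Send, Store, Halt}
Sat(EX ¬safe) = {s : some successor in {Grant, Err, Busy, Send, Store, Halt}} = {Grant, Err, Send, Store, Halt, Hold}
|Sat(EX ¬safe)| = |{Grant, Err, Send, Store, Halt, Hold}| = 6.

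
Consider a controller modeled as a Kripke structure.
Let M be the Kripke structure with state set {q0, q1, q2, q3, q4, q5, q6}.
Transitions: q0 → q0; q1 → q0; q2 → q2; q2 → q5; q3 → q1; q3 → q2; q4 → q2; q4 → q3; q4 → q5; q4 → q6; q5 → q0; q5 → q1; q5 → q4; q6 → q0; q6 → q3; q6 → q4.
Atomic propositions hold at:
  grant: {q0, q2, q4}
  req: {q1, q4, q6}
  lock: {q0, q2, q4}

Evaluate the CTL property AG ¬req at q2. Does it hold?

Sat(¬req) = {q0, q2, q3, q5}
AG ¬req: greatest fixpoint, start Z0 = {q0, q2, q3, q5}, keep only states in Sat with every successor in Z. Z1 = {q0, q2}; Z2 = {q0}; fixed.
Sat(AG ¬req) = {q0}
q2 ∉ Sat(AG ¬req) = {q0}, so the formula does not hold at q2.

No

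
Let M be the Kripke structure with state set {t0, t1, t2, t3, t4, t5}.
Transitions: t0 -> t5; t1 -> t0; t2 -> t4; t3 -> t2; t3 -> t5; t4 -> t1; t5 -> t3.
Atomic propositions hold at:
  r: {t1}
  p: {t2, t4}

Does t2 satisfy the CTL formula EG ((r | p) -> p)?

No

Sat(r | p) = {t1, t2, t4}
Sat((r | p) -> p) = {t0, t2, t3, t4, t5}
EG ((r | p) -> p): greatest fixpoint, start Z0 = {t0, t2, t3, t4, t5}, keep only states in Sat with some successor in Z. Z1 = {t0, t2, t3, t5}; Z2 = {t0, t3, t5}; fixed.
Sat(EG ((r | p) -> p)) = {t0, t3, t5}
t2 ∉ Sat(EG ((r | p) -> p)) = {t0, t3, t5}, so the formula does not hold at t2.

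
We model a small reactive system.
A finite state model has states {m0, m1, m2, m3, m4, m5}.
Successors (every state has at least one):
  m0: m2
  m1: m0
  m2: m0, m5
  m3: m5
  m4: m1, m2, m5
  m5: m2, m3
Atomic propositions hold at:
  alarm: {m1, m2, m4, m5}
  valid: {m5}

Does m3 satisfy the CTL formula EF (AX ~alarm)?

Sat(~alarm) = {m0, m3}
Sat(AX ~alarm) = {s : every successor in {m0, m3}} = {m1}
EF (AX ~alarm): least fixpoint, start Z0 = {m1}, add states with some successor in Z. Z1 = {m1, m4}; fixed.
Sat(EF (AX ~alarm)) = {m1, m4}
m3 ∉ Sat(EF (AX ~alarm)) = {m1, m4}, so the formula does not hold at m3.

No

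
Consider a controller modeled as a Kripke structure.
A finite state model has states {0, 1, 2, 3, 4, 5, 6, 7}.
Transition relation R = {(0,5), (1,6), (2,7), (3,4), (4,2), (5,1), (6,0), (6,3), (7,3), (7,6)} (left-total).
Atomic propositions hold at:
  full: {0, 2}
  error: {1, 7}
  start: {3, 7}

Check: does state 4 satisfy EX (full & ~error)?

Yes

Sat(~error) = {0, 2, 3, 4, 5, 6}
Sat(full & ~error) = {0, 2}
Sat(EX (full & ~error)) = {s : some successor in {0, 2}} = {4, 6}
4 ∈ Sat(EX (full & ~error)) = {4, 6}, so the formula holds at 4.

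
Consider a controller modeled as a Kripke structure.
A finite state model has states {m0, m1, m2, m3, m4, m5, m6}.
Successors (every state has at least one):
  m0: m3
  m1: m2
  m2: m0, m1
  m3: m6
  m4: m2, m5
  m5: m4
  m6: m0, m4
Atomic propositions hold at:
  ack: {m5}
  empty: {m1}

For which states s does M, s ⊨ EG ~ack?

{m0, m1, m2, m3, m4, m6}

Sat(~ack) = {m0, m1, m2, m3, m4, m6}
EG ~ack: greatest fixpoint, start Z0 = {m0, m1, m2, m3, m4, m6}, keep only states in Sat with some successor in Z. Already a fixed point.
Sat(EG ~ack) = {m0, m1, m2, m3, m4, m6}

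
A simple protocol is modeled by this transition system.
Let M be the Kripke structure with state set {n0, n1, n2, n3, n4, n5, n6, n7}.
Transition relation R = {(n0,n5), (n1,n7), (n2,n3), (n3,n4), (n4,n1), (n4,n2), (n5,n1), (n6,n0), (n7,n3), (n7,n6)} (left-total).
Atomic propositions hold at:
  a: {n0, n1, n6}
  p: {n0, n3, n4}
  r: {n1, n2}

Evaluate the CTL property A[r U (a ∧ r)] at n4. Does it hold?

No

Sat(a ∧ r) = {n1}
A[r U (a ∧ r)]: least fixpoint, start Z0 = Sat((a ∧ r)) = {n1}, add states in Sat(r) with every successor in Z. Already a fixed point.
Sat(A[r U (a ∧ r)]) = {n1}
n4 ∉ Sat(A[r U (a ∧ r)]) = {n1}, so the formula does not hold at n4.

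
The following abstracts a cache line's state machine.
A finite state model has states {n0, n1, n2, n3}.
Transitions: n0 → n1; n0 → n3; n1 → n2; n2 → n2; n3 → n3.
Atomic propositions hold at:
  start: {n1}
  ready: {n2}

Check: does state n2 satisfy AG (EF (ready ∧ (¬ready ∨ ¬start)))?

Yes

Sat(¬ready) = {n0, n1, n3}
Sat(¬start) = {n0, n2, n3}
Sat(¬ready ∨ ¬start) = {n0, n1, n2, n3}
Sat(ready ∧ (¬ready ∨ ¬start)) = {n2}
EF (ready ∧ (¬ready ∨ ¬start)): least fixpoint, start Z0 = {n2}, add states with some successor in Z. Z1 = {n1, n2}; Z2 = {n0, n1, n2}; fixed.
Sat(EF (ready ∧ (¬ready ∨ ¬start))) = {n0, n1, n2}
AG (EF (ready ∧ (¬ready ∨ ¬start))): greatest fixpoint, start Z0 = {n0, n1, n2}, keep only states in Sat with every successor in Z. Z1 = {n1, n2}; fixed.
Sat(AG (EF (ready ∧ (¬ready ∨ ¬start)))) = {n1, n2}
n2 ∈ Sat(AG (EF (ready ∧ (¬ready ∨ ¬start)))) = {n1, n2}, so the formula holds at n2.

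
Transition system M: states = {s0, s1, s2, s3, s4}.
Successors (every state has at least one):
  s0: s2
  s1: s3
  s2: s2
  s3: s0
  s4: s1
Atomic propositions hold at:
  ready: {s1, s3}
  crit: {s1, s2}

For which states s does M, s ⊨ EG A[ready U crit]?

{s2}

A[ready U crit]: least fixpoint, start Z0 = Sat(crit) = {s1, s2}, add states in Sat(ready) with every successor in Z. Already a fixed point.
Sat(A[ready U crit]) = {s1, s2}
EG A[ready U crit]: greatest fixpoint, start Z0 = {s1, s2}, keep only states in Sat with some successor in Z. Z1 = {s2}; fixed.
Sat(EG A[ready U crit]) = {s2}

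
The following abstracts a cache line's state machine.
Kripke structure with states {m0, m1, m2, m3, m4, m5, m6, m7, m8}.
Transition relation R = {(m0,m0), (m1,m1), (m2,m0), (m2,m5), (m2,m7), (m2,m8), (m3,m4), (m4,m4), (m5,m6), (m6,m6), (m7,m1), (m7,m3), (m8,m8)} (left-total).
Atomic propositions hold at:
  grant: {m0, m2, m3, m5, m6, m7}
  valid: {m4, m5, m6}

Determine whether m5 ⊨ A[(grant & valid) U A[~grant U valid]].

Sat(grant & valid) = {m5, m6}
Sat(~grant) = {m1, m4, m8}
A[~grant U valid]: least fixpoint, start Z0 = Sat(valid) = {m4, m5, m6}, add states in Sat(~grant) with every successor in Z. Already a fixed point.
Sat(A[~grant U valid]) = {m4, m5, m6}
A[(grant & valid) U A[~grant U valid]]: least fixpoint, start Z0 = Sat(A[~grant U valid]) = {m4, m5, m6}, add states in Sat(grant & valid) with every successor in Z. Already a fixed point.
Sat(A[(grant & valid) U A[~grant U valid]]) = {m4, m5, m6}
m5 ∈ Sat(A[(grant & valid) U A[~grant U valid]]) = {m4, m5, m6}, so the formula holds at m5.

Yes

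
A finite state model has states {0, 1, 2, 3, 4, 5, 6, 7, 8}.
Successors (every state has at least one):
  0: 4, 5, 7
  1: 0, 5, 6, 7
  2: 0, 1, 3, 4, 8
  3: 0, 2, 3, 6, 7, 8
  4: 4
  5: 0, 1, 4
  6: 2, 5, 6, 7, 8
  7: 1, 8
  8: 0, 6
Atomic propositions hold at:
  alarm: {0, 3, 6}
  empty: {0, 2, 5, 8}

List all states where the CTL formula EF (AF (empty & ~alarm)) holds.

{0, 1, 2, 3, 5, 6, 7, 8}

Sat(~alarm) = {1, 2, 4, 5, 7, 8}
Sat(empty & ~alarm) = {2, 5, 8}
AF (empty & ~alarm): least fixpoint, start Z0 = {2, 5, 8}, add states with every successor in Z. Already a fixed point.
Sat(AF (empty & ~alarm)) = {2, 5, 8}
EF (AF (empty & ~alarm)): least fixpoint, start Z0 = {2, 5, 8}, add states with some successor in Z. Z1 = {0, 1, 2, 3, 5, 6, 7, 8}; fixed.
Sat(EF (AF (empty & ~alarm))) = {0, 1, 2, 3, 5, 6, 7, 8}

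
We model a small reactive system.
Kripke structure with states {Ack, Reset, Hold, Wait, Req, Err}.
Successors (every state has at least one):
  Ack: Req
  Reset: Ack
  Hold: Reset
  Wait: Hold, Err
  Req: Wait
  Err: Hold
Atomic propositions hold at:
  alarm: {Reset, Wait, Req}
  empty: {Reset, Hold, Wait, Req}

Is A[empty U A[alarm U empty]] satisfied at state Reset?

Yes

A[alarm U empty]: least fixpoint, start Z0 = Sat(empty) = {Reset, Hold, Wait, Req}, add states in Sat(alarm) with every successor in Z. Already a fixed point.
Sat(A[alarm U empty]) = {Reset, Hold, Wait, Req}
A[empty U A[alarm U empty]]: least fixpoint, start Z0 = Sat(A[alarm U empty]) = {Reset, Hold, Wait, Req}, add states in Sat(empty) with every successor in Z. Already a fixed point.
Sat(A[empty U A[alarm U empty]]) = {Reset, Hold, Wait, Req}
Reset ∈ Sat(A[empty U A[alarm U empty]]) = {Reset, Hold, Wait, Req}, so the formula holds at Reset.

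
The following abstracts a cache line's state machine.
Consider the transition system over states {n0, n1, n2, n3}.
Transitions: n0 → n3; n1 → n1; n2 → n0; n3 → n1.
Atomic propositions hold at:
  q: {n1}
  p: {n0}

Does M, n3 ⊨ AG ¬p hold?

Sat(¬p) = {n1, n2, n3}
AG ¬p: greatest fixpoint, start Z0 = {n1, n2, n3}, keep only states in Sat with every successor in Z. Z1 = {n1, n3}; fixed.
Sat(AG ¬p) = {n1, n3}
n3 ∈ Sat(AG ¬p) = {n1, n3}, so the formula holds at n3.

Yes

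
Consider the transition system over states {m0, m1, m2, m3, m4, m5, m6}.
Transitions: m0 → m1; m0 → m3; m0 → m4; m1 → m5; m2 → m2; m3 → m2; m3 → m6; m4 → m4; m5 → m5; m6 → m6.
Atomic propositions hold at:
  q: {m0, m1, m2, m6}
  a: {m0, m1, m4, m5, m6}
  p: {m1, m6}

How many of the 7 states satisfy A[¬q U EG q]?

3

Sat(¬q) = {m3, m4, m5}
EG q: greatest fixpoint, start Z0 = {m0, m1, m2, m6}, keep only states in Sat with some successor in Z. Z1 = {m0, m2, m6}; Z2 = {m2, m6}; fixed.
Sat(EG q) = {m2, m6}
A[¬q U EG q]: least fixpoint, start Z0 = Sat(EG q) = {m2, m6}, add states in Sat(¬q) with every successor in Z. Z1 = {m2, m3, m6}; fixed.
Sat(A[¬q U EG q]) = {m2, m3, m6}
|Sat(A[¬q U EG q])| = |{m2, m3, m6}| = 3.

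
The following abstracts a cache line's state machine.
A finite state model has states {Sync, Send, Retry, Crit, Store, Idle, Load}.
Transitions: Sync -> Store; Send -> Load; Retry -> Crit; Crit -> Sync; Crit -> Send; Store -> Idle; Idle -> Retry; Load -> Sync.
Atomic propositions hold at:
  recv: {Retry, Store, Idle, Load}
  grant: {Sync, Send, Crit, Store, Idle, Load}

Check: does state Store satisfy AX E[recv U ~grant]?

Yes

Sat(~grant) = {Retry}
E[recv U ~grant]: least fixpoint, start Z0 = Sat(~grant) = {Retry}, add states in Sat(recv) with some successor in Z. Z1 = {Retry, Idle}; Z2 = {Retry, Store, Idle}; fixed.
Sat(E[recv U ~grant]) = {Retry, Store, Idle}
Sat(AX E[recv U ~grant]) = {s : every successor in {Retry, Store, Idle}} = {Sync, Store, Idle}
Store ∈ Sat(AX E[recv U ~grant]) = {Sync, Store, Idle}, so the formula holds at Store.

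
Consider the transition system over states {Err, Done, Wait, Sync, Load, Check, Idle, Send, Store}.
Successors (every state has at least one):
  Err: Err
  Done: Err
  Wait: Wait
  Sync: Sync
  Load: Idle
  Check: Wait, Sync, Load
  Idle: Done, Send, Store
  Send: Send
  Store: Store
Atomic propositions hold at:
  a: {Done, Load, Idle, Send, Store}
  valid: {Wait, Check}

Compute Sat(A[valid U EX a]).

Sat(EX a) = {s : some successor in {Done, Load, Idle, Send, Store}} = {Load, Check, Idle, Send, Store}
A[valid U EX a]: least fixpoint, start Z0 = Sat(EX a) = {Load, Check, Idle, Send, Store}, add states in Sat(valid) with every successor in Z. Already a fixed point.
Sat(A[valid U EX a]) = {Load, Check, Idle, Send, Store}

{Load, Check, Idle, Send, Store}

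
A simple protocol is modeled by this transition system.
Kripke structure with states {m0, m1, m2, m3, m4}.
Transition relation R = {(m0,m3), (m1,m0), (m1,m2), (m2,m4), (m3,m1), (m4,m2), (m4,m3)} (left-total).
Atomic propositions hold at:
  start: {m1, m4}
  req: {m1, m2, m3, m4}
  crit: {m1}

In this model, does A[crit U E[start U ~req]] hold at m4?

Sat(~req) = {m0}
E[start U ~req]: least fixpoint, start Z0 = Sat(~req) = {m0}, add states in Sat(start) with some successor in Z. Z1 = {m0, m1}; fixed.
Sat(E[start U ~req]) = {m0, m1}
A[crit U E[start U ~req]]: least fixpoint, start Z0 = Sat(E[start U ~req]) = {m0, m1}, add states in Sat(crit) with every successor in Z. Already a fixed point.
Sat(A[crit U E[start U ~req]]) = {m0, m1}
m4 ∉ Sat(A[crit U E[start U ~req]]) = {m0, m1}, so the formula does not hold at m4.

No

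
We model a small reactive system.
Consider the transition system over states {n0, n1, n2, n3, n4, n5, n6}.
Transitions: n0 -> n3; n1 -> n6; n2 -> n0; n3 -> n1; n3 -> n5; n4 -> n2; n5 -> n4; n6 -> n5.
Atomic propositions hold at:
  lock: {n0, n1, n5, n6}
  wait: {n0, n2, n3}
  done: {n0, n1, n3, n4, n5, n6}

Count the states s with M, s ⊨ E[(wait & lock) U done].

6

Sat(wait & lock) = {n0}
E[(wait & lock) U done]: least fixpoint, start Z0 = Sat(done) = {n0, n1, n3, n4, n5, n6}, add states in Sat(wait & lock) with some successor in Z. Already a fixed point.
Sat(E[(wait & lock) U done]) = {n0, n1, n3, n4, n5, n6}
|Sat(E[(wait & lock) U done])| = |{n0, n1, n3, n4, n5, n6}| = 6.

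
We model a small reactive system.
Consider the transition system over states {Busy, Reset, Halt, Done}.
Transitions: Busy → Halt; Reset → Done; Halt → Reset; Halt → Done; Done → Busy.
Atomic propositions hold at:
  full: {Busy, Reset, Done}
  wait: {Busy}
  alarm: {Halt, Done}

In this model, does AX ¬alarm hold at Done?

Sat(¬alarm) = {Busy, Reset}
Sat(AX ¬alarm) = {s : every successor in {Busy, Reset}} = {Done}
Done ∈ Sat(AX ¬alarm) = {Done}, so the formula holds at Done.

Yes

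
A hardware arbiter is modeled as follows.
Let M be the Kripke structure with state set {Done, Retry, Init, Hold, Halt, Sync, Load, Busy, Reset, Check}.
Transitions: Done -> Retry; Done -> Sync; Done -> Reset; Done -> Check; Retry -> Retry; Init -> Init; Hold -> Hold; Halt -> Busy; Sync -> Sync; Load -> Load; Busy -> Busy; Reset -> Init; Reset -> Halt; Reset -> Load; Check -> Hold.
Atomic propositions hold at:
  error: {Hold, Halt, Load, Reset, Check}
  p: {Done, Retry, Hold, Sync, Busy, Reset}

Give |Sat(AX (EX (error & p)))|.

2

Sat(error & p) = {Hold, Reset}
Sat(EX (error & p)) = {s : some successor in {Hold, Reset}} = {Done, Hold, Check}
Sat(AX (EX (error & p))) = {s : every successor in {Done, Hold, Check}} = {Hold, Check}
|Sat(AX (EX (error & p)))| = |{Hold, Check}| = 2.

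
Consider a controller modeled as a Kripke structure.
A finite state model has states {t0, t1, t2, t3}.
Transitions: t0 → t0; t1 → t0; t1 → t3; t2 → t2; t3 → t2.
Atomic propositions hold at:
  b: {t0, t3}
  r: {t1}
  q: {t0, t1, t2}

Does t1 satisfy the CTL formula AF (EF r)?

EF r: least fixpoint, start Z0 = {t1}, add states with some successor in Z. Already a fixed point.
Sat(EF r) = {t1}
AF (EF r): least fixpoint, start Z0 = {t1}, add states with every successor in Z. Already a fixed point.
Sat(AF (EF r)) = {t1}
t1 ∈ Sat(AF (EF r)) = {t1}, so the formula holds at t1.

Yes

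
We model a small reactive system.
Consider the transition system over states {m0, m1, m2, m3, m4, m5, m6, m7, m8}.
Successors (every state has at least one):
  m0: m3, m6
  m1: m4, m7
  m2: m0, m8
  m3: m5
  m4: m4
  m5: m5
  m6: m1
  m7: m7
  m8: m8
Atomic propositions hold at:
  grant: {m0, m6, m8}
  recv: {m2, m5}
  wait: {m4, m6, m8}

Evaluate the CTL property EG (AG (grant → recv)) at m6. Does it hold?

Sat(grant → recv) = {m1, m2, m3, m4, m5, m7}
AG (grant → recv): greatest fixpoint, start Z0 = {m1, m2, m3, m4, m5, m7}, keep only states in Sat with every successor in Z. Z1 = {m1, m3, m4, m5, m7}; fixed.
Sat(AG (grant → recv)) = {m1, m3, m4, m5, m7}
EG (AG (grant → recv)): greatest fixpoint, start Z0 = {m1, m3, m4, m5, m7}, keep only states in Sat with some successor in Z. Already a fixed point.
Sat(EG (AG (grant → recv))) = {m1, m3, m4, m5, m7}
m6 ∉ Sat(EG (AG (grant → recv))) = {m1, m3, m4, m5, m7}, so the formula does not hold at m6.

No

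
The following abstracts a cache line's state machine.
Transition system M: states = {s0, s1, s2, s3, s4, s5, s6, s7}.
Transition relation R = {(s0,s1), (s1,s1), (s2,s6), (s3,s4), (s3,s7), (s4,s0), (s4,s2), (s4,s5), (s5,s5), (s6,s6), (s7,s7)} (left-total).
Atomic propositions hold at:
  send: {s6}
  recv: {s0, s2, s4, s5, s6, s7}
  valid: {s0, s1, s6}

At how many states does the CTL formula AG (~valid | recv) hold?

4

Sat(~valid) = {s2, s3, s4, s5, s7}
Sat(~valid | recv) = {s0, s2, s3, s4, s5, s6, s7}
AG (~valid | recv): greatest fixpoint, start Z0 = {s0, s2, s3, s4, s5, s6, s7}, keep only states in Sat with every successor in Z. Z1 = {s2, s3, s4, s5, s6, s7}; Z2 = {s2, s3, s5, s6, s7}; Z3 = {s2, s5, s6, s7}; fixed.
Sat(AG (~valid | recv)) = {s2, s5, s6, s7}
|Sat(AG (~valid | recv))| = |{s2, s5, s6, s7}| = 4.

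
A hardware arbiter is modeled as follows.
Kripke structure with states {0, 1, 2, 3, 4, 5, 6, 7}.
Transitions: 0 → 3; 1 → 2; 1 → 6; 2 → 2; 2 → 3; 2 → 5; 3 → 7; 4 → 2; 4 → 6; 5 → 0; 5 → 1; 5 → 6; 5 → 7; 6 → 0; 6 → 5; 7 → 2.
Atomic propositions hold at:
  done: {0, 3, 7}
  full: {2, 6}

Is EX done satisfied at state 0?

Yes

Sat(EX done) = {s : some successor in {0, 3, 7}} = {0, 2, 3, 5, 6}
0 ∈ Sat(EX done) = {0, 2, 3, 5, 6}, so the formula holds at 0.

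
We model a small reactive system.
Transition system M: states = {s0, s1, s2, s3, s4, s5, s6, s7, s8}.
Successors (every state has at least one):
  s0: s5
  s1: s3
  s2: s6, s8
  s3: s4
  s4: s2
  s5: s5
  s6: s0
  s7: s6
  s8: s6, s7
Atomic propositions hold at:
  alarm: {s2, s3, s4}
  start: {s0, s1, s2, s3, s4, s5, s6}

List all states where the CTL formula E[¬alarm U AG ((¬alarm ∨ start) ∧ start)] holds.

Sat(¬alarm) = {s0, s1, s5, s6, s7, s8}
Sat(¬alarm ∨ start) = {s0, s1, s2, s3, s4, s5, s6, s7, s8}
Sat((¬alarm ∨ start) ∧ start) = {s0, s1, s2, s3, s4, s5, s6}
AG ((¬alarm ∨ start) ∧ start): greatest fixpoint, start Z0 = {s0, s1, s2, s3, s4, s5, s6}, keep only states in Sat with every successor in Z. Z1 = {s0, s1, s3, s4, s5, s6}; Z2 = {s0, s1, s3, s5, s6}; Z3 = {s0, s1, s5, s6}; Z4 = {s0, s5, s6}; fixed.
Sat(AG ((¬alarm ∨ start) ∧ start)) = {s0, s5, s6}
E[¬alarm U AG ((¬alarm ∨ start) ∧ start)]: least fixpoint, start Z0 = Sat(AG ((¬alarm ∨ start) ∧ start)) = {s0, s5, s6}, add states in Sat(¬alarm) with some successor in Z. Z1 = {s0, s5, s6, s7, s8}; fixed.
Sat(E[¬alarm U AG ((¬alarm ∨ start) ∧ start)]) = {s0, s5, s6, s7, s8}

{s0, s5, s6, s7, s8}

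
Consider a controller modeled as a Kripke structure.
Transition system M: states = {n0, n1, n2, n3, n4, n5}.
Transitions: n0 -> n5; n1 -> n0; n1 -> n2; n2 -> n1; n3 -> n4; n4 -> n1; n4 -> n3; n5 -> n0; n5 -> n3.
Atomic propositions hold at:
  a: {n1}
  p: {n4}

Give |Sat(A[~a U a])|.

Sat(~a) = {n0, n2, n3, n4, n5}
A[~a U a]: least fixpoint, start Z0 = Sat(a) = {n1}, add states in Sat(~a) with every successor in Z. Z1 = {n1, n2}; fixed.
Sat(A[~a U a]) = {n1, n2}
|Sat(A[~a U a])| = |{n1, n2}| = 2.

2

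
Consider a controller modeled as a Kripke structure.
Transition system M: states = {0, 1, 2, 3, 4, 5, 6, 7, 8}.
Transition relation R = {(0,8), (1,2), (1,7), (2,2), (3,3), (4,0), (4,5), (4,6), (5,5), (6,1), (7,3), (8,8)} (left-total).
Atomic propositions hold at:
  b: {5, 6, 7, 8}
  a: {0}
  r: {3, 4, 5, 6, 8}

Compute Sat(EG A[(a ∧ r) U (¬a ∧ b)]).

{5, 8}

Sat(a ∧ r) = ∅
Sat(¬a) = {1, 2, 3, 4, 5, 6, 7, 8}
Sat(¬a ∧ b) = {5, 6, 7, 8}
A[(a ∧ r) U (¬a ∧ b)]: least fixpoint, start Z0 = Sat((¬a ∧ b)) = {5, 6, 7, 8}, add states in Sat(a ∧ r) with every successor in Z. Already a fixed point.
Sat(A[(a ∧ r) U (¬a ∧ b)]) = {5, 6, 7, 8}
EG A[(a ∧ r) U (¬a ∧ b)]: greatest fixpoint, start Z0 = {5, 6, 7, 8}, keep only states in Sat with some successor in Z. Z1 = {5, 8}; fixed.
Sat(EG A[(a ∧ r) U (¬a ∧ b)]) = {5, 8}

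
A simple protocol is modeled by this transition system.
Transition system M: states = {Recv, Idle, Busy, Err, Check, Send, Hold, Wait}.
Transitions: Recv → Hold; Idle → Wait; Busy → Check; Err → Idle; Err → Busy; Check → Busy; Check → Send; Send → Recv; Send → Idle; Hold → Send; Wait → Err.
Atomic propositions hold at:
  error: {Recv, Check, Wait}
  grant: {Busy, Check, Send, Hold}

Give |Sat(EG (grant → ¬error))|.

Sat(¬error) = {Idle, Busy, Err, Send, Hold}
Sat(grant → ¬error) = {Recv, Idle, Busy, Err, Send, Hold, Wait}
EG (grant → ¬error): greatest fixpoint, start Z0 = {Recv, Idle, Busy, Err, Send, Hold, Wait}, keep only states in Sat with some successor in Z. Z1 = {Recv, Idle, Err, Send, Hold, Wait}; fixed.
Sat(EG (grant → ¬error)) = {Recv, Idle, Err, Send, Hold, Wait}
|Sat(EG (grant → ¬error))| = |{Recv, Idle, Err, Send, Hold, Wait}| = 6.

6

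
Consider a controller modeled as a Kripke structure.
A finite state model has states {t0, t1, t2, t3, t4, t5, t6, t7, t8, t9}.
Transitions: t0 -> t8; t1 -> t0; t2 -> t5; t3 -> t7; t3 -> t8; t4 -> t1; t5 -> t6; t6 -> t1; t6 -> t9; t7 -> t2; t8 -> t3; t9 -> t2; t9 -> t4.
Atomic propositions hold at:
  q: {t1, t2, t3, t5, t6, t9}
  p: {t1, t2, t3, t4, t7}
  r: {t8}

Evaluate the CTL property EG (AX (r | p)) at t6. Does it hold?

No

Sat(r | p) = {t1, t2, t3, t4, t7, t8}
Sat(AX (r | p)) = {s : every successor in {t1, t2, t3, t4, t7, t8}} = {t0, t3, t4, t7, t8, t9}
EG (AX (r | p)): greatest fixpoint, start Z0 = {t0, t3, t4, t7, t8, t9}, keep only states in Sat with some successor in Z. Z1 = {t0, t3, t8, t9}; Z2 = {t0, t3, t8}; fixed.
Sat(EG (AX (r | p))) = {t0, t3, t8}
t6 ∉ Sat(EG (AX (r | p))) = {t0, t3, t8}, so the formula does not hold at t6.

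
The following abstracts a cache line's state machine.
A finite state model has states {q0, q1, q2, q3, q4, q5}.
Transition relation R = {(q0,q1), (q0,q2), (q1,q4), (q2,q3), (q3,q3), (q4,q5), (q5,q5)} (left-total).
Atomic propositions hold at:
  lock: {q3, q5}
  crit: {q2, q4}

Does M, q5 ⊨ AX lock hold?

Sat(AX lock) = {s : every successor in {q3, q5}} = {q2, q3, q4, q5}
q5 ∈ Sat(AX lock) = {q2, q3, q4, q5}, so the formula holds at q5.

Yes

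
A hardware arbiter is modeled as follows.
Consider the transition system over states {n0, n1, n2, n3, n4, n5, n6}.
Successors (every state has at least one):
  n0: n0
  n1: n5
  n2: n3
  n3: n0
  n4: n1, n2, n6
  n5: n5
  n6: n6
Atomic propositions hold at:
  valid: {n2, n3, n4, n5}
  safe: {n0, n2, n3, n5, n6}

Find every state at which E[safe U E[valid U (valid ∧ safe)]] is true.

Sat(valid ∧ safe) = {n2, n3, n5}
E[valid U (valid ∧ safe)]: least fixpoint, start Z0 = Sat((valid ∧ safe)) = {n2, n3, n5}, add states in Sat(valid) with some successor in Z. Z1 = {n2, n3, n4, n5}; fixed.
Sat(E[valid U (valid ∧ safe)]) = {n2, n3, n4, n5}
E[safe U E[valid U (valid ∧ safe)]]: least fixpoint, start Z0 = Sat(E[valid U (valid ∧ safe)]) = {n2, n3, n4, n5}, add states in Sat(safe) with some successor in Z. Already a fixed point.
Sat(E[safe U E[valid U (valid ∧ safe)]]) = {n2, n3, n4, n5}

{n2, n3, n4, n5}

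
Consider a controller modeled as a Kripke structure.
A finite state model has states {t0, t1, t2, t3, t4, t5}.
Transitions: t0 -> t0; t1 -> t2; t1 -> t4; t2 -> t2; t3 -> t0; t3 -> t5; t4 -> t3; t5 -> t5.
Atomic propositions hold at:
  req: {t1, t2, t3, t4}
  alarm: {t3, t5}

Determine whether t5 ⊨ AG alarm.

AG alarm: greatest fixpoint, start Z0 = {t3, t5}, keep only states in Sat with every successor in Z. Z1 = {t5}; fixed.
Sat(AG alarm) = {t5}
t5 ∈ Sat(AG alarm) = {t5}, so the formula holds at t5.

Yes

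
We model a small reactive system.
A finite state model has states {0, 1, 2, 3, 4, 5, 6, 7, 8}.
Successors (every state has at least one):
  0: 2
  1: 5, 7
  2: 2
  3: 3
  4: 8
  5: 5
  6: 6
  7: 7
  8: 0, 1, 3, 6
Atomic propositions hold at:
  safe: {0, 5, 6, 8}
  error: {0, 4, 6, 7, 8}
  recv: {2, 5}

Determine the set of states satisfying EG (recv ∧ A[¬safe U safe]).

{5}

Sat(¬safe) = {1, 2, 3, 4, 7}
A[¬safe U safe]: least fixpoint, start Z0 = Sat(safe) = {0, 5, 6, 8}, add states in Sat(¬safe) with every successor in Z. Z1 = {0, 4, 5, 6, 8}; fixed.
Sat(A[¬safe U safe]) = {0, 4, 5, 6, 8}
Sat(recv ∧ A[¬safe U safe]) = {5}
EG (recv ∧ A[¬safe U safe]): greatest fixpoint, start Z0 = {5}, keep only states in Sat with some successor in Z. Already a fixed point.
Sat(EG (recv ∧ A[¬safe U safe])) = {5}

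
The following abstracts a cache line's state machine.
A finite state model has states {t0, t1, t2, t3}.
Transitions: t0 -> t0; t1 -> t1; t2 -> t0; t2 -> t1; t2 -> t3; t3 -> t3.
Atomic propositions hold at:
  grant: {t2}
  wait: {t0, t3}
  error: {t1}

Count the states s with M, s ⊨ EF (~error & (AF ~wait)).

Sat(~error) = {t0, t2, t3}
Sat(~wait) = {t1, t2}
AF ~wait: least fixpoint, start Z0 = {t1, t2}, add states with every successor in Z. Already a fixed point.
Sat(AF ~wait) = {t1, t2}
Sat(~error & (AF ~wait)) = {t2}
EF (~error & (AF ~wait)): least fixpoint, start Z0 = {t2}, add states with some successor in Z. Already a fixed point.
Sat(EF (~error & (AF ~wait))) = {t2}
|Sat(EF (~error & (AF ~wait)))| = |{t2}| = 1.

1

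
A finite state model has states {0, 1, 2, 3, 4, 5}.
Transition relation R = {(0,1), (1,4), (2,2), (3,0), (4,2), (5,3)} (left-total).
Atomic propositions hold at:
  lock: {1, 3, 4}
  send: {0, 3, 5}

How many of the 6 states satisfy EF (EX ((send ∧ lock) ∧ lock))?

Sat(send ∧ lock) = {3}
Sat((send ∧ lock) ∧ lock) = {3}
Sat(EX ((send ∧ lock) ∧ lock)) = {s : some successor in {3}} = {5}
EF (EX ((send ∧ lock) ∧ lock)): least fixpoint, start Z0 = {5}, add states with some successor in Z. Already a fixed point.
Sat(EF (EX ((send ∧ lock) ∧ lock))) = {5}
|Sat(EF (EX ((send ∧ lock) ∧ lock)))| = |{5}| = 1.

1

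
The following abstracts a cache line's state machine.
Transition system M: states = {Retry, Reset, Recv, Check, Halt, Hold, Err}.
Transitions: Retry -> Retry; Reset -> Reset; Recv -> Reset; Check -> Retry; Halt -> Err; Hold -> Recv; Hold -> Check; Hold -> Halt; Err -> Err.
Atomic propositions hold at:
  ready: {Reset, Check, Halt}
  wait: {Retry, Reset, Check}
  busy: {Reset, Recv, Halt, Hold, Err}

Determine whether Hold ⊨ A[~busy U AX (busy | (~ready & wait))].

Sat(~busy) = {Retry, Check}
Sat(~ready) = {Retry, Recv, Hold, Err}
Sat(~ready & wait) = {Retry}
Sat(busy | (~ready & wait)) = {Retry, Reset, Recv, Halt, Hold, Err}
Sat(AX (busy | (~ready & wait))) = {s : every successor in {Retry, Reset, Recv, Halt, Hold, Err}} = {Retry, Reset, Recv, Check, Halt, Err}
A[~busy U AX (busy | (~ready & wait))]: least fixpoint, start Z0 = Sat(AX (busy | (~ready & wait))) = {Retry, Reset, Recv, Check, Halt, Err}, add states in Sat(~busy) with every successor in Z. Already a fixed point.
Sat(A[~busy U AX (busy | (~ready & wait))]) = {Retry, Reset, Recv, Check, Halt, Err}
Hold ∉ Sat(A[~busy U AX (busy | (~ready & wait))]) = {Retry, Reset, Recv, Check, Halt, Err}, so the formula does not hold at Hold.

No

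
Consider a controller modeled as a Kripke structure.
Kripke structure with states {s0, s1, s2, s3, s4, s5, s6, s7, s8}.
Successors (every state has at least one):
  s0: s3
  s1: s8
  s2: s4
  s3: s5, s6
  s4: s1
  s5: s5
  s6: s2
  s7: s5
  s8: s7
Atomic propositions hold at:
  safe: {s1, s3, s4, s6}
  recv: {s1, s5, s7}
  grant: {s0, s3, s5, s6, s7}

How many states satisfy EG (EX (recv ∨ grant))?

Sat(recv ∨ grant) = {s0, s1, s3, s5, s6, s7}
Sat(EX (recv ∨ grant)) = {s : some successor in {s0, s1, s3, s5, s6, s7}} = {s0, s3, s4, s5, s7, s8}
EG (EX (recv ∨ grant)): greatest fixpoint, start Z0 = {s0, s3, s4, s5, s7, s8}, keep only states in Sat with some successor in Z. Z1 = {s0, s3, s5, s7, s8}; fixed.
Sat(EG (EX (recv ∨ grant))) = {s0, s3, s5, s7, s8}
|Sat(EG (EX (recv ∨ grant)))| = |{s0, s3, s5, s7, s8}| = 5.

5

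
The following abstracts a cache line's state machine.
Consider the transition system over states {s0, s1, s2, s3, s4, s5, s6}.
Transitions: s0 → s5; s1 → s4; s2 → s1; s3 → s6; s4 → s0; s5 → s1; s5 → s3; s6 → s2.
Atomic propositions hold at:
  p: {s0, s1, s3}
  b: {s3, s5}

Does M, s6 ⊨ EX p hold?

No

Sat(EX p) = {s : some successor in {s0, s1, s3}} = {s2, s4, s5}
s6 ∉ Sat(EX p) = {s2, s4, s5}, so the formula does not hold at s6.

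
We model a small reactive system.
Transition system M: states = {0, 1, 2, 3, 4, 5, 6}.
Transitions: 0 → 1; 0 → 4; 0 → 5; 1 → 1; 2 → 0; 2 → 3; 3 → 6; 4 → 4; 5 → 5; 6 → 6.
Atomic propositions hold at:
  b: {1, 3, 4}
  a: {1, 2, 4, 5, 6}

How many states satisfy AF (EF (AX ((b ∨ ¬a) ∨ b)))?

Sat(¬a) = {0, 3}
Sat(b ∨ ¬a) = {0, 1, 3, 4}
Sat((b ∨ ¬a) ∨ b) = {0, 1, 3, 4}
Sat(AX ((b ∨ ¬a) ∨ b)) = {s : every successor in {0, 1, 3, 4}} = {1, 2, 4}
EF (AX ((b ∨ ¬a) ∨ b)): least fixpoint, start Z0 = {1, 2, 4}, add states with some successor in Z. Z1 = {0, 1, 2, 4}; fixed.
Sat(EF (AX ((b ∨ ¬a) ∨ b))) = {0, 1, 2, 4}
AF (EF (AX ((b ∨ ¬a) ∨ b))): least fixpoint, start Z0 = {0, 1, 2, 4}, add states with every successor in Z. Already a fixed point.
Sat(AF (EF (AX ((b ∨ ¬a) ∨ b)))) = {0, 1, 2, 4}
|Sat(AF (EF (AX ((b ∨ ¬a) ∨ b))))| = |{0, 1, 2, 4}| = 4.

4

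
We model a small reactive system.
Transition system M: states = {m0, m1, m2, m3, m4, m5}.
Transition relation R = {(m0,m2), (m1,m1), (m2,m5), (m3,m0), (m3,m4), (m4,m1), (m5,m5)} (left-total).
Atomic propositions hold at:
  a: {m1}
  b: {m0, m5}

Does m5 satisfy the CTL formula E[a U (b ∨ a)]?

Sat(b ∨ a) = {m0, m1, m5}
E[a U (b ∨ a)]: least fixpoint, start Z0 = Sat((b ∨ a)) = {m0, m1, m5}, add states in Sat(a) with some successor in Z. Already a fixed point.
Sat(E[a U (b ∨ a)]) = {m0, m1, m5}
m5 ∈ Sat(E[a U (b ∨ a)]) = {m0, m1, m5}, so the formula holds at m5.

Yes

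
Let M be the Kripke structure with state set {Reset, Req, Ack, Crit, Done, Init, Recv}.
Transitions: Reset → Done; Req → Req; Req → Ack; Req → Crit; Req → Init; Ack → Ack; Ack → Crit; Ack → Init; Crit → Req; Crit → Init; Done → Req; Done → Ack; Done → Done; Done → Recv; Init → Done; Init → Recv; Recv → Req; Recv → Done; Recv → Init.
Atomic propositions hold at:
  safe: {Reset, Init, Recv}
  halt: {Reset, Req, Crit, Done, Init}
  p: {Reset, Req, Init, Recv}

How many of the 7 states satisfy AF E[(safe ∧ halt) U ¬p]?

5

Sat(safe ∧ halt) = {Reset, Init}
Sat(¬p) = {Ack, Crit, Done}
E[(safe ∧ halt) U ¬p]: least fixpoint, start Z0 = Sat(¬p) = {Ack, Crit, Done}, add states in Sat(safe ∧ halt) with some successor in Z. Z1 = {Reset, Ack, Crit, Done, Init}; fixed.
Sat(E[(safe ∧ halt) U ¬p]) = {Reset, Ack, Crit, Done, Init}
AF E[(safe ∧ halt) U ¬p]: least fixpoint, start Z0 = {Reset, Ack, Crit, Done, Init}, add states with every successor in Z. Already a fixed point.
Sat(AF E[(safe ∧ halt) U ¬p]) = {Reset, Ack, Crit, Done, Init}
|Sat(AF E[(safe ∧ halt) U ¬p])| = |{Reset, Ack, Crit, Done, Init}| = 5.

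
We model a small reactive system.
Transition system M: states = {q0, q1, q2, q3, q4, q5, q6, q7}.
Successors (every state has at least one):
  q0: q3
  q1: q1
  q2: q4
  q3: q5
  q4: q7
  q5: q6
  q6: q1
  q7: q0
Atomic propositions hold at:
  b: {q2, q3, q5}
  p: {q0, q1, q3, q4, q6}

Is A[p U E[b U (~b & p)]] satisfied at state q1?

Yes

Sat(~b) = {q0, q1, q4, q6, q7}
Sat(~b & p) = {q0, q1, q4, q6}
E[b U (~b & p)]: least fixpoint, start Z0 = Sat((~b & p)) = {q0, q1, q4, q6}, add states in Sat(b) with some successor in Z. Z1 = {q0, q1, q2, q4, q5, q6}; Z2 = {q0, q1, q2, q3, q4, q5, q6}; fixed.
Sat(E[b U (~b & p)]) = {q0, q1, q2, q3, q4, q5, q6}
A[p U E[b U (~b & p)]]: least fixpoint, start Z0 = Sat(E[b U (~b & p)]) = {q0, q1, q2, q3, q4, q5, q6}, add states in Sat(p) with every successor in Z. Already a fixed point.
Sat(A[p U E[b U (~b & p)]]) = {q0, q1, q2, q3, q4, q5, q6}
q1 ∈ Sat(A[p U E[b U (~b & p)]]) = {q0, q1, q2, q3, q4, q5, q6}, so the formula holds at q1.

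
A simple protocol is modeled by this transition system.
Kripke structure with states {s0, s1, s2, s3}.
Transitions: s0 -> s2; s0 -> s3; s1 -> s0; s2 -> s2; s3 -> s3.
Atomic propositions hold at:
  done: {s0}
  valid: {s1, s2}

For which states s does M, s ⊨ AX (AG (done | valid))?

Sat(done | valid) = {s0, s1, s2}
AG (done | valid): greatest fixpoint, start Z0 = {s0, s1, s2}, keep only states in Sat with every successor in Z. Z1 = {s1, s2}; Z2 = {s2}; fixed.
Sat(AG (done | valid)) = {s2}
Sat(AX (AG (done | valid))) = {s : every successor in {s2}} = {s2}

{s2}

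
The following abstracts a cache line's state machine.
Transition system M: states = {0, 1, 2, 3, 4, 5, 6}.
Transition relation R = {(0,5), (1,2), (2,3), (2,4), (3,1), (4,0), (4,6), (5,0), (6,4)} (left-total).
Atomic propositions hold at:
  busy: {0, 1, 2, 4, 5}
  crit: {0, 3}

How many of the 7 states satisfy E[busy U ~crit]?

Sat(~crit) = {1, 2, 4, 5, 6}
E[busy U ~crit]: least fixpoint, start Z0 = Sat(~crit) = {1, 2, 4, 5, 6}, add states in Sat(busy) with some successor in Z. Z1 = {0, 1, 2, 4, 5, 6}; fixed.
Sat(E[busy U ~crit]) = {0, 1, 2, 4, 5, 6}
|Sat(E[busy U ~crit])| = |{0, 1, 2, 4, 5, 6}| = 6.

6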